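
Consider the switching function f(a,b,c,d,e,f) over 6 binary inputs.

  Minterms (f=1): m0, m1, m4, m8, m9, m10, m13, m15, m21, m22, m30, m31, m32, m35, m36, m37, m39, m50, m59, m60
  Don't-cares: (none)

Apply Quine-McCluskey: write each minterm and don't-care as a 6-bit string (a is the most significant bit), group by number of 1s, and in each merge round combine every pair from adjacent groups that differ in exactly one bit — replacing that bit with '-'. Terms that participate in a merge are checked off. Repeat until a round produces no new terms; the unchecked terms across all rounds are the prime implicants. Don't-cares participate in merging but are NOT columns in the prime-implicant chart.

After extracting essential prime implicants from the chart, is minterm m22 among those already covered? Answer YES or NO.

YES

Round 0: 000000✓ 000001✓ 000100✓ 001000✓ 001001✓ 001010✓ 001101✓ 001111✓ 010101 010110✓ 011110✓ 011111✓ 100000✓ 100011✓ 100100✓ 100101✓ 100111✓ 110010 111011 111100
Round 1: -00000✓ -00100✓ 0-1111 00-000✓ 00-001✓ 000-00✓ 00000-✓ 001-01 0010-0 00100-✓ 0011-1 01-110 01111- 100-00✓ 100-11 1001-1 10010-
Round 2: -00-00 00-00-
PIs = {-00-00, 0-1111, 00-00-, 001-01, 0010-0, 0011-1, 01-110, 010101, 01111-, 100-11, 1001-1, 10010-, 110010, 111011, 111100}
Coverage chart:
  m0: -00-00,00-00-
  m1: 00-00- ←essential
  m4: -00-00 ←essential
  m8: 00-00-,0010-0
  m9: 00-00-,001-01
  m10: 0010-0 ←essential
  m13: 001-01,0011-1
  m15: 0-1111,0011-1
  m21: 010101 ←essential
  m22: 01-110 ←essential
  m30: 01-110,01111-
  m31: 0-1111,01111-
  m32: -00-00 ←essential
  m35: 100-11 ←essential
  m36: -00-00,10010-
  m37: 1001-1,10010-
  m39: 100-11,1001-1
  m50: 110010 ←essential
  m59: 111011 ←essential
  m60: 111100 ←essential
Essential: -00-00, 00-00-, 0010-0, 01-110, 010101, 100-11, 110010, 111011, 111100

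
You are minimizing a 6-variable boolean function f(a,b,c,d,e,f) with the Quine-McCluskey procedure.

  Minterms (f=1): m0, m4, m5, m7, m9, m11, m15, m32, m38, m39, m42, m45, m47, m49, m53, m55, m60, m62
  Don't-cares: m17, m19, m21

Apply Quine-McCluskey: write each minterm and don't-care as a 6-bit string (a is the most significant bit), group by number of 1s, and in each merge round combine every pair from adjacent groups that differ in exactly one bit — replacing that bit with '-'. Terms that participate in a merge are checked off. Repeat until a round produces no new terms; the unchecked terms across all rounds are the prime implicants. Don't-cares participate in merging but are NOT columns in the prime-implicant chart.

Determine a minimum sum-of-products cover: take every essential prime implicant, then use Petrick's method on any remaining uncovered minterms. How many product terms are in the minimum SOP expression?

Round 0: 000000✓ 000100✓ 000101✓ 000111✓ 001001✓ 001011✓ 001111✓ 010001✓ 010011✓ 010101✓ 100000✓ 100110✓ 100111✓ 101010 101101✓ 101111✓ 110001✓ 110101✓ 110111✓ 111100✓ 111110✓
Round 1: -00000 -00111✓ -01111✓ -10001✓ -10101✓ 0-0101 00-111✓ 000-00 0001-1 00010- 001-11 0010-1 010-01✓ 0100-1 1-0111 10-111✓ 10011- 1011-1 110-01✓ 1101-1 1111-0
Round 2: -0-111 -10-01
PIs = {-0-111, -00000, -10-01, 0-0101, 000-00, 0001-1, 00010-, 001-11, 0010-1, 0100-1, 1-0111, 10011-, 101010, 1011-1, 1101-1, 1111-0}
Coverage chart:
  m0: -00000,000-00
  m4: 000-00,00010-
  m5: 0-0101,0001-1,00010-
  m7: -0-111,0001-1
  m9: 0010-1 ←essential
  m11: 001-11,0010-1
  m15: -0-111,001-11
  m32: -00000 ←essential
  m38: 10011- ←essential
  m39: -0-111,1-0111,10011-
  m42: 101010 ←essential
  m45: 1011-1 ←essential
  m47: -0-111,1011-1
  m49: -10-01 ←essential
  m53: -10-01,1101-1
  m55: 1-0111,1101-1
  m60: 1111-0 ←essential
  m62: 1111-0 ←essential
Essential: -00000, -10-01, 0010-1, 10011-, 101010, 1011-1, 1111-0
Petrick residual → -0-111, 00010-, 1-0111
Min cover (10 terms): b'def + b'c'd'e'f' + bc'e'f + a'b'c'de' + a'b'cd'f + ac'def + ab'c'de + ab'cd'ef' + ab'cdf + abcdf'

10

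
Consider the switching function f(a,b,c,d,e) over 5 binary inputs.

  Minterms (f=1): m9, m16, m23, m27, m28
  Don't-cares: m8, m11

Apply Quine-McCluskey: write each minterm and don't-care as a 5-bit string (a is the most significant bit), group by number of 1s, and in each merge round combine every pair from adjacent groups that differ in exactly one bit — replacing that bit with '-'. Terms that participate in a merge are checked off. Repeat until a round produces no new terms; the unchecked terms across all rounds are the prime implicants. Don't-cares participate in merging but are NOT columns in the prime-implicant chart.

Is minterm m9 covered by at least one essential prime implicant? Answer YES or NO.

NO

Round 0: 01000✓ 01001✓ 01011✓ 10000 10111 11011✓ 11100
Round 1: -1011 010-1 0100-
PIs = {-1011, 010-1, 0100-, 10000, 10111, 11100}
Coverage chart:
  m9: 010-1,0100-
  m16: 10000 ←essential
  m23: 10111 ←essential
  m27: -1011 ←essential
  m28: 11100 ←essential
Essential: -1011, 10000, 10111, 11100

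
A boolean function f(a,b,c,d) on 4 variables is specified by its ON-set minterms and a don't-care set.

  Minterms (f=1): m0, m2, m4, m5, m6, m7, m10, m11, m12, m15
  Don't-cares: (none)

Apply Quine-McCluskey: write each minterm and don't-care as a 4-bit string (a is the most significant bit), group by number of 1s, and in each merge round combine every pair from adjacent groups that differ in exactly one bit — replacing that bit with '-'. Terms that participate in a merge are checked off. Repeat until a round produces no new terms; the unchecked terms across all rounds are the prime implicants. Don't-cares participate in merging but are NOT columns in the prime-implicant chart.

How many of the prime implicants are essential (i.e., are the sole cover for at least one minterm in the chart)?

size-2^0 implicants → 0000(✓)  0010(✓)  0100(✓)  0101(✓)  0110(✓)  0111(✓)  1010(✓)  1011(✓)  1100(✓)  1111(✓)
size-2^1 implicants → -010  -100  -111  0-00(✓)  0-10(✓)  00-0(✓)  01-0(✓)  01-1(✓)  010-(✓)  011-(✓)  1-11  101-
size-2^2 implicants → 0--0  01--
Unchecked terms (primes): -010, -100, -111, 0--0, 01--, 1-11, 101-
Minterm coverage:
  m0 ⊆ 0--0 [E]
  m2 ⊆ -010,0--0
  m4 ⊆ -100,0--0,01--
  m5 ⊆ 01-- [E]
  m6 ⊆ 0--0,01--
  m7 ⊆ -111,01--
  m10 ⊆ -010,101-
  m11 ⊆ 1-11,101-
  m12 ⊆ -100 [E]
  m15 ⊆ -111,1-11
E = {-100, 0--0, 01--}

3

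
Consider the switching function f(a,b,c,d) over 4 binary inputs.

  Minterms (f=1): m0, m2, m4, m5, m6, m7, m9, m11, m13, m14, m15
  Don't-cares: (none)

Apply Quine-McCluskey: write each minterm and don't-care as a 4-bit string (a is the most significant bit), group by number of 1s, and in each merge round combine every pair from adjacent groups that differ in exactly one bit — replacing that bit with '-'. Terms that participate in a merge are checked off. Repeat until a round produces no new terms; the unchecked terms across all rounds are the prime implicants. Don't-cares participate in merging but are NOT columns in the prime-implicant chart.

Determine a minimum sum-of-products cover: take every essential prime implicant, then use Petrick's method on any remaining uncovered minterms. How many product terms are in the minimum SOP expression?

4

[col 0] 0000*, 0010*, 0100*, 0101*, 0110*, 0111*, 1001*, 1011*, 1101*, 1110*, 1111*
[col 1] -101*, -110*, -111*, 0-00*, 0-10*, 00-0*, 01-0*, 01-1*, 010-*, 011-*, 1-01*, 1-11*, 10-1*, 11-1*, 111-*
[col 2] -1-1, -11-, 0--0, 01--, 1--1
Prime implicants: -1-1, -11-, 0--0, 01--, 1--1
PI chart (minterm → PIs covering it):
  0 | 0--0  (sole → essential)
  2 | 0--0  (sole → essential)
  4 | 0--0,01--
  5 | -1-1,01--
  6 | -11-,0--0,01--
  7 | -1-1,-11-,01--
  9 | 1--1  (sole → essential)
  11 | 1--1  (sole → essential)
  13 | -1-1,1--1
  14 | -11-  (sole → essential)
  15 | -1-1,-11-,1--1
Essential prime implicants: -11-, 0--0, 1--1
Petrick residual → -1-1
Minimum SOP uses 4 PIs: bd + bc + a'd' + ad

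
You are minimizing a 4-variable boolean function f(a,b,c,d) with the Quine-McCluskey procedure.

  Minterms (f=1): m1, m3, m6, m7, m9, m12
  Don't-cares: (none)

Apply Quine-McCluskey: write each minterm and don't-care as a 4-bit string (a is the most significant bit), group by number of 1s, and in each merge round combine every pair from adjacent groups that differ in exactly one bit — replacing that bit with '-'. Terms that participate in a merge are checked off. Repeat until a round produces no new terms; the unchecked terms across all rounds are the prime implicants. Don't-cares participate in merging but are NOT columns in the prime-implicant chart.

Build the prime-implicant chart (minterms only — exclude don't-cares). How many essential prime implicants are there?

[col 0] 0001*, 0011*, 0110*, 0111*, 1001*, 1100
[col 1] -001, 0-11, 00-1, 011-
Prime implicants: -001, 0-11, 00-1, 011-, 1100
PI chart (minterm → PIs covering it):
  1 | -001,00-1
  3 | 0-11,00-1
  6 | 011-  (sole → essential)
  7 | 0-11,011-
  9 | -001  (sole → essential)
  12 | 1100  (sole → essential)
Essential prime implicants: -001, 011-, 1100

3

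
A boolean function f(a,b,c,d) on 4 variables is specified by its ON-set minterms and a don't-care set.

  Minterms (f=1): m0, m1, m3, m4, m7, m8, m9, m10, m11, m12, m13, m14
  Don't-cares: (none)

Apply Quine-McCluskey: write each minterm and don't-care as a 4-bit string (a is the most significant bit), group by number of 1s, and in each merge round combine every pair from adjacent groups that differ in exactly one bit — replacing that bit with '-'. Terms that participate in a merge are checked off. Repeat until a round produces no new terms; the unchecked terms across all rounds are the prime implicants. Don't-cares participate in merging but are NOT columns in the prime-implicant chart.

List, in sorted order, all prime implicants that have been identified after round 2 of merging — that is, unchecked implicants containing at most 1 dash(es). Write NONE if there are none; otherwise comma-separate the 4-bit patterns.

0-11

Round 0: 0000✓ 0001✓ 0011✓ 0100✓ 0111✓ 1000✓ 1001✓ 1010✓ 1011✓ 1100✓ 1101✓ 1110✓
Round 1: -000✓ -001✓ -011✓ -100✓ 0-00✓ 0-11 00-1✓ 000-✓ 1-00✓ 1-01✓ 1-10✓ 10-0✓ 10-1✓ 100-✓ 101-✓ 11-0✓ 110-✓
Round 2: --00 -0-1 -00- 1--0 1-0- 10--
PIs = {--00, -0-1, -00-, 0-11, 1--0, 1-0-, 10--}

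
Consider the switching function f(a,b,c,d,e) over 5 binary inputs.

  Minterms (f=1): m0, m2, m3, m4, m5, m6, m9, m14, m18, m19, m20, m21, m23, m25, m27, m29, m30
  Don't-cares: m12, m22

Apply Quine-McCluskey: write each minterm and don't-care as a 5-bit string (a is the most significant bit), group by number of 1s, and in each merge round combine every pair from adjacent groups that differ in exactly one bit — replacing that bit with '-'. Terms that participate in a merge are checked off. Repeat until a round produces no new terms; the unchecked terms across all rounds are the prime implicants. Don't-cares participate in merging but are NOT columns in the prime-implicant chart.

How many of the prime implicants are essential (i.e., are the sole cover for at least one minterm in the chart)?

size-2^0 implicants → 00000(✓)  00010(✓)  00011(✓)  00100(✓)  00101(✓)  00110(✓)  01001(✓)  01100(✓)  01110(✓)  10010(✓)  10011(✓)  10100(✓)  10101(✓)  10110(✓)  10111(✓)  11001(✓)  11011(✓)  11101(✓)  11110(✓)
size-2^1 implicants → -0010(✓)  -0011(✓)  -0100(✓)  -0101(✓)  -0110(✓)  -1001  -1110(✓)  0-100(✓)  0-110(✓)  00-00(✓)  00-10(✓)  000-0(✓)  0001-(✓)  001-0(✓)  0010-(✓)  011-0(✓)  1-011  1-101  1-110(✓)  10-10(✓)  10-11(✓)  1001-(✓)  101-0(✓)  101-1(✓)  1010-(✓)  1011-(✓)  11-01  110-1
size-2^2 implicants → --110  -0-10  -001-  -01-0  -010-  0-1-0  00--0  10-1-  101--
Unchecked terms (primes): --110, -0-10, -001-, -01-0, -010-, -1001, 0-1-0, 00--0, 1-011, 1-101, 10-1-, 101--, 11-01, 110-1
Minterm coverage:
  m0 ⊆ 00--0 [E]
  m2 ⊆ -0-10,-001-,00--0
  m3 ⊆ -001- [E]
  m4 ⊆ -01-0,-010-,0-1-0,00--0
  m5 ⊆ -010- [E]
  m6 ⊆ --110,-0-10,-01-0,0-1-0,00--0
  m9 ⊆ -1001 [E]
  m14 ⊆ --110,0-1-0
  m18 ⊆ -0-10,-001-,10-1-
  m19 ⊆ -001-,1-011,10-1-
  m20 ⊆ -01-0,-010-,101--
  m21 ⊆ -010-,1-101,101--
  m23 ⊆ 10-1-,101--
  m25 ⊆ -1001,11-01,110-1
  m27 ⊆ 1-011,110-1
  m29 ⊆ 1-101,11-01
  m30 ⊆ --110 [E]
E = {--110, -001-, -010-, -1001, 00--0}

5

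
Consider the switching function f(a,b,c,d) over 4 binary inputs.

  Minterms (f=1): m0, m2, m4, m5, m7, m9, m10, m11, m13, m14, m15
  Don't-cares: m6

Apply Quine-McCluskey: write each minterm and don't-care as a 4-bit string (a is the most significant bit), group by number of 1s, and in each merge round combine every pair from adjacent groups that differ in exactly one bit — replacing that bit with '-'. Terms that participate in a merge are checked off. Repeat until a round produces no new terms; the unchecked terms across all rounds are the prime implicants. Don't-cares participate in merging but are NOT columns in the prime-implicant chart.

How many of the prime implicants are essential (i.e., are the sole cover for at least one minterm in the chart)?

2

Round 0: 0000✓ 0010✓ 0100✓ 0101✓ 0110✓ 0111✓ 1001✓ 1010✓ 1011✓ 1101✓ 1110✓ 1111✓
Round 1: -010✓ -101✓ -110✓ -111✓ 0-00✓ 0-10✓ 00-0✓ 01-0✓ 01-1✓ 010-✓ 011-✓ 1-01✓ 1-10✓ 1-11✓ 10-1✓ 101-✓ 11-1✓ 111-✓
Round 2: --10 -1-1 -11- 0--0 01-- 1--1 1-1-
PIs = {--10, -1-1, -11-, 0--0, 01--, 1--1, 1-1-}
Coverage chart:
  m0: 0--0 ←essential
  m2: --10,0--0
  m4: 0--0,01--
  m5: -1-1,01--
  m7: -1-1,-11-,01--
  m9: 1--1 ←essential
  m10: --10,1-1-
  m11: 1--1,1-1-
  m13: -1-1,1--1
  m14: --10,-11-,1-1-
  m15: -1-1,-11-,1--1,1-1-
Essential: 0--0, 1--1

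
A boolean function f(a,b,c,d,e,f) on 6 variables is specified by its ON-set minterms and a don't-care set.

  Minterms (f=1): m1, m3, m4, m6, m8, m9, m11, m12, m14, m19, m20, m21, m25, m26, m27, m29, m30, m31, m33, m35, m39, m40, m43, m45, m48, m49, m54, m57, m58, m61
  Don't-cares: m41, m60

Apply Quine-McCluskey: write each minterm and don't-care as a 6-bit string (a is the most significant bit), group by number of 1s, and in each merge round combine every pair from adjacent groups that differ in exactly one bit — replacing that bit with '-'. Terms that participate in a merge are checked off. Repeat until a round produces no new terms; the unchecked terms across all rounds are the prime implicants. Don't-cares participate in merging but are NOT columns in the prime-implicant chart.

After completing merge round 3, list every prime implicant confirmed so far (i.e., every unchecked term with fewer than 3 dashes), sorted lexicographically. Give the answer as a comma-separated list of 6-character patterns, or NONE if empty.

size-2^0 implicants → 000001(✓)  000011(✓)  000100(✓)  000110(✓)  001000(✓)  001001(✓)  001011(✓)  001100(✓)  001110(✓)  010011(✓)  010100(✓)  010101(✓)  011001(✓)  011010(✓)  011011(✓)  011101(✓)  011110(✓)  011111(✓)  100001(✓)  100011(✓)  100111(✓)  101000(✓)  101001(✓)  101011(✓)  101101(✓)  110000(✓)  110001(✓)  110110  111001(✓)  111010(✓)  111100(✓)  111101(✓)
size-2^1 implicants → -00001(✓)  -00011(✓)  -01000(✓)  -01001(✓)  -01011(✓)  -11001(✓)  -11010  -11101(✓)  0-0011(✓)  0-0100  0-1001(✓)  0-1011(✓)  0-1110  00-001(✓)  00-011(✓)  00-100(✓)  00-110(✓)  0000-1(✓)  0001-0(✓)  001-00  0010-1(✓)  00100-(✓)  0011-0(✓)  01-011(✓)  01-101  01010-  011-01(✓)  011-10(✓)  011-11(✓)  0110-1(✓)  01101-(✓)  0111-1(✓)  01111-(✓)  1-0001(✓)  1-1001(✓)  1-1101(✓)  10-001(✓)  10-011(✓)  100-11  1000-1(✓)  101-01(✓)  1010-1(✓)  10100-(✓)  11-001(✓)  11000-  111-01(✓)  11110-
size-2^2 implicants → --1001  -0-001(✓)  -0-011(✓)  -000-1(✓)  -010-1(✓)  -0100-  -11-01  0--011  0-10-1  00-0-1(✓)  00-1-0  011--1  011-1-  1--001  1-1-01  10-0-1(✓)
size-2^3 implicants → -0-0-1
Unchecked terms (primes): --1001, -0-0-1, -0100-, -11-01, -11010, 0--011, 0-0100, 0-10-1, 0-1110, 00-1-0, 001-00, 01-101, 01010-, 011--1, 011-1-, 1--001, 1-1-01, 100-11, 11000-, 110110, 11110-

--1001, -0100-, -11-01, -11010, 0--011, 0-0100, 0-10-1, 0-1110, 00-1-0, 001-00, 01-101, 01010-, 011--1, 011-1-, 1--001, 1-1-01, 100-11, 11000-, 110110, 11110-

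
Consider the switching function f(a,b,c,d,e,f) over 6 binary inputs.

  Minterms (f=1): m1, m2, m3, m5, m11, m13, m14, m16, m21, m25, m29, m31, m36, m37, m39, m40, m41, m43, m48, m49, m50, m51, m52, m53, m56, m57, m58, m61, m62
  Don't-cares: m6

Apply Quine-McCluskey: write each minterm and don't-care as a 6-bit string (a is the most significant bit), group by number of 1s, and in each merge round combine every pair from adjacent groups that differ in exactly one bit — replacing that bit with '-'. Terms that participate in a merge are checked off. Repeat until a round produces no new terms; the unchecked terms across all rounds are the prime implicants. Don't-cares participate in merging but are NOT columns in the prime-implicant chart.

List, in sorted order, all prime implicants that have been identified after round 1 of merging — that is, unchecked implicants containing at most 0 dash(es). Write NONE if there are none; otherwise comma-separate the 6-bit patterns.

NONE

Round 0: 000001✓ 000010✓ 000011✓ 000101✓ 000110✓ 001011✓ 001101✓ 001110✓ 010000✓ 010101✓ 011001✓ 011101✓ 011111✓ 100100✓ 100101✓ 100111✓ 101000✓ 101001✓ 101011✓ 110000✓ 110001✓ 110010✓ 110011✓ 110100✓ 110101✓ 111000✓ 111001✓ 111010✓ 111101✓ 111110✓
Round 1: -00101✓ -01011 -10000 -10101✓ -11001✓ -11101✓ 0-0101✓ 0-1101✓ 00-011 00-101✓ 00-110 000-01 000-10 0000-1 00001- 01-101✓ 011-01✓ 0111-1 1-0100✓ 1-0101✓ 1-1000✓ 1-1001✓ 1001-1 10010-✓ 1010-1 10100-✓ 11-000✓ 11-001✓ 11-010✓ 11-101✓ 110-00✓ 110-01✓ 1100-0✓ 1100-1✓ 11000-✓ 11001-✓ 11010-✓ 111-01✓ 111-10 1110-0✓ 11100-✓
Round 2: --0101 -1-101 -11-01 0--101 1-010- 1-100- 11--01 11-0-0 11-00- 110-0- 1100--
PIs = {--0101, -01011, -1-101, -10000, -11-01, 0--101, 00-011, 00-110, 000-01, 000-10, 0000-1, 00001-, 0111-1, 1-010-, 1-100-, 1001-1, 1010-1, 11--01, 11-0-0, 11-00-, 110-0-, 1100--, 111-10}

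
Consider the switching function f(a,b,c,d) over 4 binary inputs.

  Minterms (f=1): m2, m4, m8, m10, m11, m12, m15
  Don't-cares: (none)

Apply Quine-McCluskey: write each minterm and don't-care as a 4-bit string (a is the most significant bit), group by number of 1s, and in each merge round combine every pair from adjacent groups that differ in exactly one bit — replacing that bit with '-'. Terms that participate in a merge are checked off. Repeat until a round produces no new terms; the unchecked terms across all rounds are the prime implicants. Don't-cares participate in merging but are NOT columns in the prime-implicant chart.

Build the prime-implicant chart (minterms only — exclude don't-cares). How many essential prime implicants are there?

3

Round 0: 0010✓ 0100✓ 1000✓ 1010✓ 1011✓ 1100✓ 1111✓
Round 1: -010 -100 1-00 1-11 10-0 101-
PIs = {-010, -100, 1-00, 1-11, 10-0, 101-}
Coverage chart:
  m2: -010 ←essential
  m4: -100 ←essential
  m8: 1-00,10-0
  m10: -010,10-0,101-
  m11: 1-11,101-
  m12: -100,1-00
  m15: 1-11 ←essential
Essential: -010, -100, 1-11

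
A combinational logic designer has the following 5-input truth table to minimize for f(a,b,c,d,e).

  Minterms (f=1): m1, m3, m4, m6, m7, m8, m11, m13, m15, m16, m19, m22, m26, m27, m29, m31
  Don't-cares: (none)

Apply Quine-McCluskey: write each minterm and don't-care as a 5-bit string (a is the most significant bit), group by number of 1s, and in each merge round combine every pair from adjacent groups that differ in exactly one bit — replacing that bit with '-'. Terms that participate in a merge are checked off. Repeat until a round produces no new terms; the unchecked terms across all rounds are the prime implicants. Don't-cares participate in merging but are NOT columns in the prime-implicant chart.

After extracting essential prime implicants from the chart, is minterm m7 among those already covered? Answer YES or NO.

size-2^0 implicants → 00001(✓)  00011(✓)  00100(✓)  00110(✓)  00111(✓)  01000  01011(✓)  01101(✓)  01111(✓)  10000  10011(✓)  10110(✓)  11010(✓)  11011(✓)  11101(✓)  11111(✓)
size-2^1 implicants → -0011(✓)  -0110  -1011(✓)  -1101(✓)  -1111(✓)  0-011(✓)  0-111(✓)  00-11(✓)  000-1  001-0  0011-  01-11(✓)  011-1(✓)  1-011(✓)  11-11(✓)  1101-  111-1(✓)
size-2^2 implicants → --011  -1-11  -11-1  0--11
Unchecked terms (primes): --011, -0110, -1-11, -11-1, 0--11, 000-1, 001-0, 0011-, 01000, 10000, 1101-
Minterm coverage:
  m1 ⊆ 000-1 [E]
  m3 ⊆ --011,0--11,000-1
  m4 ⊆ 001-0 [E]
  m6 ⊆ -0110,001-0,0011-
  m7 ⊆ 0--11,0011-
  m8 ⊆ 01000 [E]
  m11 ⊆ --011,-1-11,0--11
  m13 ⊆ -11-1 [E]
  m15 ⊆ -1-11,-11-1,0--11
  m16 ⊆ 10000 [E]
  m19 ⊆ --011 [E]
  m22 ⊆ -0110 [E]
  m26 ⊆ 1101- [E]
  m27 ⊆ --011,-1-11,1101-
  m29 ⊆ -11-1 [E]
  m31 ⊆ -1-11,-11-1
E = {--011, -0110, -11-1, 000-1, 001-0, 01000, 10000, 1101-}

NO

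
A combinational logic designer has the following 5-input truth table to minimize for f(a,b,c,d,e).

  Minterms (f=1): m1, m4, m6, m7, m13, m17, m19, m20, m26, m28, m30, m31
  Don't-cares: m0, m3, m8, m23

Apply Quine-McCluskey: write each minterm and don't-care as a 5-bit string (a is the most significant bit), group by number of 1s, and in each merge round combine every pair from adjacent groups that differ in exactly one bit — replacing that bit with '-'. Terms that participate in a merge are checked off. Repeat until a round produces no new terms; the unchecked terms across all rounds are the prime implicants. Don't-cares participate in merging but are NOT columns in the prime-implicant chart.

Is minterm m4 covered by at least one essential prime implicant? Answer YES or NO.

[col 0] 00000*, 00001*, 00011*, 00100*, 00110*, 00111*, 01000*, 01101, 10001*, 10011*, 10100*, 10111*, 11010*, 11100*, 11110*, 11111*
[col 1] -0001*, -0011*, -0100, -0111*, 0-000, 00-00, 00-11*, 000-1*, 0000-, 001-0, 0011-, 1-100, 1-111, 10-11*, 100-1*, 11-10, 111-0, 1111-
[col 2] -0-11, -00-1
Prime implicants: -0-11, -00-1, -0100, 0-000, 00-00, 0000-, 001-0, 0011-, 01101, 1-100, 1-111, 11-10, 111-0, 1111-
PI chart (minterm → PIs covering it):
  1 | -00-1,0000-
  4 | -0100,00-00,001-0
  6 | 001-0,0011-
  7 | -0-11,0011-
  13 | 01101  (sole → essential)
  17 | -00-1  (sole → essential)
  19 | -0-11,-00-1
  20 | -0100,1-100
  26 | 11-10  (sole → essential)
  28 | 1-100,111-0
  30 | 11-10,111-0,1111-
  31 | 1-111,1111-
Essential prime implicants: -00-1, 01101, 11-10

NO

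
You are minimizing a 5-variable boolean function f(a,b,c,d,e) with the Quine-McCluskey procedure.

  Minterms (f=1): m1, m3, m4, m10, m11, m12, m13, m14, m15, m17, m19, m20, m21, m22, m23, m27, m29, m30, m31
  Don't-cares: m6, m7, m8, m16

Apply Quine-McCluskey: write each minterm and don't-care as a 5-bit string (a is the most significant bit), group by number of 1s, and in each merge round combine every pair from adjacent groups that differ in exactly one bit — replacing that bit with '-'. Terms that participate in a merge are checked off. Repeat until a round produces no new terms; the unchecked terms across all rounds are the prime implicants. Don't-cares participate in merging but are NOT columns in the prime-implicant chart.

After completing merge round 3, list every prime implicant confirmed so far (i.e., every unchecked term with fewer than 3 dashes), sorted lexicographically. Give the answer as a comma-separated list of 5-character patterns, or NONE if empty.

Round 0: 00001✓ 00011✓ 00100✓ 00110✓ 00111✓ 01000✓ 01010✓ 01011✓ 01100✓ 01101✓ 01110✓ 01111✓ 10000✓ 10001✓ 10011✓ 10100✓ 10101✓ 10110✓ 10111✓ 11011✓ 11101✓ 11110✓ 11111✓
Round 1: -0001✓ -0011✓ -0100✓ -0110✓ -0111✓ -1011✓ -1101✓ -1110✓ -1111✓ 0-011✓ 0-100✓ 0-110✓ 0-111✓ 00-11✓ 000-1✓ 001-0✓ 0011-✓ 01-00✓ 01-10✓ 01-11✓ 010-0✓ 0101-✓ 011-0✓ 011-1✓ 0110-✓ 0111-✓ 1-011✓ 1-101✓ 1-110✓ 1-111✓ 10-00✓ 10-01✓ 10-11✓ 100-1✓ 1000-✓ 101-0✓ 101-1✓ 1010-✓ 1011-✓ 11-11✓ 111-1✓ 1111-✓
Round 2: --011✓ --110✓ --111✓ -0-11✓ -00-1 -01-0 -011-✓ -1-11✓ -11-1 -111-✓ 0--11✓ 0-1-0 0-11-✓ 01--0 01-1- 011-- 1--11✓ 1-1-1 1-11-✓ 10--1 10-0- 101--
Round 3: ---11 --11-
PIs = {---11, --11-, -00-1, -01-0, -11-1, 0-1-0, 01--0, 01-1-, 011--, 1-1-1, 10--1, 10-0-, 101--}

-00-1, -01-0, -11-1, 0-1-0, 01--0, 01-1-, 011--, 1-1-1, 10--1, 10-0-, 101--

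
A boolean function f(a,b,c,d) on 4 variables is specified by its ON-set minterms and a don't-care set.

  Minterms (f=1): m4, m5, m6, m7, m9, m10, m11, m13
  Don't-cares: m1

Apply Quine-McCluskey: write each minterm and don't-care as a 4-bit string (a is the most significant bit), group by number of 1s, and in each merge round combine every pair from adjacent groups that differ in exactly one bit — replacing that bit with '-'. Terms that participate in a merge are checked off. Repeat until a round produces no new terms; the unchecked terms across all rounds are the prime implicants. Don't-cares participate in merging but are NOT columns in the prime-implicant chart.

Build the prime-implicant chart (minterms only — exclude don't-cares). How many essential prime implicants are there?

3

[col 0] 0001*, 0100*, 0101*, 0110*, 0111*, 1001*, 1010*, 1011*, 1101*
[col 1] -001*, -101*, 0-01*, 01-0*, 01-1*, 010-*, 011-*, 1-01*, 10-1, 101-
[col 2] --01, 01--
Prime implicants: --01, 01--, 10-1, 101-
PI chart (minterm → PIs covering it):
  4 | 01--  (sole → essential)
  5 | --01,01--
  6 | 01--  (sole → essential)
  7 | 01--  (sole → essential)
  9 | --01,10-1
  10 | 101-  (sole → essential)
  11 | 10-1,101-
  13 | --01  (sole → essential)
Essential prime implicants: --01, 01--, 101-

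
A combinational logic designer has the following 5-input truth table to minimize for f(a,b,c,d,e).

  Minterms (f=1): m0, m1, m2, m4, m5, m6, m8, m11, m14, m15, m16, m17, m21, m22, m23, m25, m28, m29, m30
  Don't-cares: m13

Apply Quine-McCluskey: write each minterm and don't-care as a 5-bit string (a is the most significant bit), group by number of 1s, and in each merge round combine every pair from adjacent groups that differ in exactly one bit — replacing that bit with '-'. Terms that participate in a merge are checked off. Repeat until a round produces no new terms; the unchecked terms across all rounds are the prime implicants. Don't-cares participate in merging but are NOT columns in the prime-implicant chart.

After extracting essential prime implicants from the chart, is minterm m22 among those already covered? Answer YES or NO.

[col 0] 00000*, 00001*, 00010*, 00100*, 00101*, 00110*, 01000*, 01011*, 01101*, 01110*, 01111*, 10000*, 10001*, 10101*, 10110*, 10111*, 11001*, 11100*, 11101*, 11110*
[col 1] -0000*, -0001*, -0101*, -0110*, -1101*, -1110*, 0-000, 0-101*, 0-110*, 00-00*, 00-01*, 00-10*, 000-0*, 0000-*, 001-0*, 0010-*, 01-11, 011-1, 0111-, 1-001*, 1-101*, 1-110*, 10-01*, 1000-*, 101-1, 1011-, 11-01*, 111-0, 1110-
[col 2] --101, --110, -0-01, -000-, 00--0, 00-0-, 1--01
Prime implicants: --101, --110, -0-01, -000-, 0-000, 00--0, 00-0-, 01-11, 011-1, 0111-, 1--01, 101-1, 1011-, 111-0, 1110-
PI chart (minterm → PIs covering it):
  0 | -000-,0-000,00--0,00-0-
  1 | -0-01,-000-,00-0-
  2 | 00--0  (sole → essential)
  4 | 00--0,00-0-
  5 | --101,-0-01,00-0-
  6 | --110,00--0
  8 | 0-000  (sole → essential)
  11 | 01-11  (sole → essential)
  14 | --110,0111-
  15 | 01-11,011-1,0111-
  16 | -000-  (sole → essential)
  17 | -0-01,-000-,1--01
  21 | --101,-0-01,1--01,101-1
  22 | --110,1011-
  23 | 101-1,1011-
  25 | 1--01  (sole → essential)
  28 | 111-0,1110-
  29 | --101,1--01,1110-
  30 | --110,111-0
Essential prime implicants: -000-, 0-000, 00--0, 01-11, 1--01

NO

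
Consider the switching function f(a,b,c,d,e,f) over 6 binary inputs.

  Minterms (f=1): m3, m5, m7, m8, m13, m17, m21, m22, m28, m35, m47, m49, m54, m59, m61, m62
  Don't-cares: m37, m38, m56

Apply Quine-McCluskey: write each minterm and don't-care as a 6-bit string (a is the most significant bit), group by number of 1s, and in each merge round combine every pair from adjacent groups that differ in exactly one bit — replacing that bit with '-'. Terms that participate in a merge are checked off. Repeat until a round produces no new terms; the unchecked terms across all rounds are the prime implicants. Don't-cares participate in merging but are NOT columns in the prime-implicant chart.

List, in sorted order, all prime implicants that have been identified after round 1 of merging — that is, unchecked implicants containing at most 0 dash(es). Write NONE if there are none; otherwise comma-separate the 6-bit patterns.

Round 0: 000011✓ 000101✓ 000111✓ 001000 001101✓ 010001✓ 010101✓ 010110✓ 011100 100011✓ 100101✓ 100110✓ 101111 110001✓ 110110✓ 111000 111011 111101 111110✓
Round 1: -00011 -00101 -10001 -10110 0-0101 00-101 000-11 0001-1 010-01 1-0110 11-110
PIs = {-00011, -00101, -10001, -10110, 0-0101, 00-101, 000-11, 0001-1, 001000, 010-01, 011100, 1-0110, 101111, 11-110, 111000, 111011, 111101}

001000, 011100, 101111, 111000, 111011, 111101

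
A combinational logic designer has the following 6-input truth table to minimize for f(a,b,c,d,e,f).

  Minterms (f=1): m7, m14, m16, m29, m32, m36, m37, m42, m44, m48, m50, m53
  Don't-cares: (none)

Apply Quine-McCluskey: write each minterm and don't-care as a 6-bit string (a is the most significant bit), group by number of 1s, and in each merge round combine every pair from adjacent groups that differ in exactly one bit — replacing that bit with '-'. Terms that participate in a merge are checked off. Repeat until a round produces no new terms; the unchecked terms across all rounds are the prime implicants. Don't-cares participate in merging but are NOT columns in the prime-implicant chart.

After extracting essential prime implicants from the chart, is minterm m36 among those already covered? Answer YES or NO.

YES

Round 0: 000111 001110 010000✓ 011101 100000✓ 100100✓ 100101✓ 101010 101100✓ 110000✓ 110010✓ 110101✓
Round 1: -10000 1-0000 1-0101 10-100 100-00 10010- 1100-0
PIs = {-10000, 000111, 001110, 011101, 1-0000, 1-0101, 10-100, 100-00, 10010-, 101010, 1100-0}
Coverage chart:
  m7: 000111 ←essential
  m14: 001110 ←essential
  m16: -10000 ←essential
  m29: 011101 ←essential
  m32: 1-0000,100-00
  m36: 10-100,100-00,10010-
  m37: 1-0101,10010-
  m42: 101010 ←essential
  m44: 10-100 ←essential
  m48: -10000,1-0000,1100-0
  m50: 1100-0 ←essential
  m53: 1-0101 ←essential
Essential: -10000, 000111, 001110, 011101, 1-0101, 10-100, 101010, 1100-0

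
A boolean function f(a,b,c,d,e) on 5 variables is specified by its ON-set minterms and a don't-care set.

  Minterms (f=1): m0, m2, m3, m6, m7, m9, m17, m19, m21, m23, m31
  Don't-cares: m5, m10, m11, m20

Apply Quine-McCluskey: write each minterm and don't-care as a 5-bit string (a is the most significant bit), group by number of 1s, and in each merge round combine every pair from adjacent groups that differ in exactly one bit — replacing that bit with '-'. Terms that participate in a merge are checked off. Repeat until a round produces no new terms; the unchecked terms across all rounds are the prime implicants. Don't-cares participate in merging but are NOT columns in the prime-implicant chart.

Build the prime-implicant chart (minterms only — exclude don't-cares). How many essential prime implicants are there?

5

[col 0] 00000*, 00010*, 00011*, 00101*, 00110*, 00111*, 01001*, 01010*, 01011*, 10001*, 10011*, 10100*, 10101*, 10111*, 11111*
[col 1] -0011*, -0101*, -0111*, 0-010*, 0-011*, 00-10*, 00-11*, 000-0, 0001-*, 001-1*, 0011-*, 010-1, 0101-*, 1-111, 10-01*, 10-11*, 100-1*, 101-1*, 1010-
[col 2] -0-11, -01-1, 0-01-, 00-1-, 10--1
Prime implicants: -0-11, -01-1, 0-01-, 00-1-, 000-0, 010-1, 1-111, 10--1, 1010-
PI chart (minterm → PIs covering it):
  0 | 000-0  (sole → essential)
  2 | 0-01-,00-1-,000-0
  3 | -0-11,0-01-,00-1-
  6 | 00-1-  (sole → essential)
  7 | -0-11,-01-1,00-1-
  9 | 010-1  (sole → essential)
  17 | 10--1  (sole → essential)
  19 | -0-11,10--1
  21 | -01-1,10--1,1010-
  23 | -0-11,-01-1,1-111,10--1
  31 | 1-111  (sole → essential)
Essential prime implicants: 00-1-, 000-0, 010-1, 1-111, 10--1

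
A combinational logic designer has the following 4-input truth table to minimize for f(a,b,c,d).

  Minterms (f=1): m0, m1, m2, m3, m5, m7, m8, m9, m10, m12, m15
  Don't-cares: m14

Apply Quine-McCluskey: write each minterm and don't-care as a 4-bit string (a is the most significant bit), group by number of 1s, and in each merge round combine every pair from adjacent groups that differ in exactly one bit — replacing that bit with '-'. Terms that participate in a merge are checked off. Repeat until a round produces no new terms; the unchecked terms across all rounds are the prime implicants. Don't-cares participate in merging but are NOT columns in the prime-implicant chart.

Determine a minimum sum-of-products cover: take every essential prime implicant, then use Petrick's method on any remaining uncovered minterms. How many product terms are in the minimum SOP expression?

5

Round 0: 0000✓ 0001✓ 0010✓ 0011✓ 0101✓ 0111✓ 1000✓ 1001✓ 1010✓ 1100✓ 1110✓ 1111✓
Round 1: -000✓ -001✓ -010✓ -111 0-01✓ 0-11✓ 00-0✓ 00-1✓ 000-✓ 001-✓ 01-1✓ 1-00✓ 1-10✓ 10-0✓ 100-✓ 11-0✓ 111-
Round 2: -0-0 -00- 0--1 00-- 1--0
PIs = {-0-0, -00-, -111, 0--1, 00--, 1--0, 111-}
Coverage chart:
  m0: -0-0,-00-,00--
  m1: -00-,0--1,00--
  m2: -0-0,00--
  m3: 0--1,00--
  m5: 0--1 ←essential
  m7: -111,0--1
  m8: -0-0,-00-,1--0
  m9: -00- ←essential
  m10: -0-0,1--0
  m12: 1--0 ←essential
  m15: -111,111-
Essential: -00-, 0--1, 1--0
Petrick residual → -0-0, -111
Min cover (5 terms): b'd' + b'c' + bcd + a'd + ad'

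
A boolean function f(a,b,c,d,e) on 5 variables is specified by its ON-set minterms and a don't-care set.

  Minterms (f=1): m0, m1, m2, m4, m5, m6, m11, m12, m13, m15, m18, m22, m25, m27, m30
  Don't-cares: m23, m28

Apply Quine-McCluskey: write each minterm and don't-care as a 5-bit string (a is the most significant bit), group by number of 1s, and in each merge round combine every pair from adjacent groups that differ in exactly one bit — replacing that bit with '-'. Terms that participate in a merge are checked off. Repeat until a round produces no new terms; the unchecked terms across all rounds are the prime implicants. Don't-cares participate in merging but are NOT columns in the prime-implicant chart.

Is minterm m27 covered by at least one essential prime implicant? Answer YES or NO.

YES

size-2^0 implicants → 00000(✓)  00001(✓)  00010(✓)  00100(✓)  00101(✓)  00110(✓)  01011(✓)  01100(✓)  01101(✓)  01111(✓)  10010(✓)  10110(✓)  10111(✓)  11001(✓)  11011(✓)  11100(✓)  11110(✓)
size-2^1 implicants → -0010(✓)  -0110(✓)  -1011  -1100  0-100(✓)  0-101(✓)  00-00(✓)  00-01(✓)  00-10(✓)  000-0(✓)  0000-(✓)  001-0(✓)  0010-(✓)  01-11  011-1  0110-(✓)  1-110  10-10(✓)  1011-  110-1  111-0
size-2^2 implicants → -0-10  0-10-  00--0  00-0-
Unchecked terms (primes): -0-10, -1011, -1100, 0-10-, 00--0, 00-0-, 01-11, 011-1, 1-110, 1011-, 110-1, 111-0
Minterm coverage:
  m0 ⊆ 00--0,00-0-
  m1 ⊆ 00-0- [E]
  m2 ⊆ -0-10,00--0
  m4 ⊆ 0-10-,00--0,00-0-
  m5 ⊆ 0-10-,00-0-
  m6 ⊆ -0-10,00--0
  m11 ⊆ -1011,01-11
  m12 ⊆ -1100,0-10-
  m13 ⊆ 0-10-,011-1
  m15 ⊆ 01-11,011-1
  m18 ⊆ -0-10 [E]
  m22 ⊆ -0-10,1-110,1011-
  m25 ⊆ 110-1 [E]
  m27 ⊆ -1011,110-1
  m30 ⊆ 1-110,111-0
E = {-0-10, 00-0-, 110-1}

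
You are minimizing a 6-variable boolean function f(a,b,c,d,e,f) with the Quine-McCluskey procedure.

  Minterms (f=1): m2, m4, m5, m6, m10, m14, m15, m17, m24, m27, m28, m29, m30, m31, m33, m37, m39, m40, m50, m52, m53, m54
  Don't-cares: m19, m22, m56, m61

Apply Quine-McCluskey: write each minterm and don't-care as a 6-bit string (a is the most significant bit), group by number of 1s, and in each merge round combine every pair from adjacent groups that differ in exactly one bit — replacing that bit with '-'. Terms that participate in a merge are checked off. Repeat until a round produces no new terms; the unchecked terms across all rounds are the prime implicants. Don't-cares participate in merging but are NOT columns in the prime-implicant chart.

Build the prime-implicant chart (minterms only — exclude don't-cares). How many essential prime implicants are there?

Round 0: 000010✓ 000100✓ 000101✓ 000110✓ 001010✓ 001110✓ 001111✓ 010001✓ 010011✓ 010110✓ 011000✓ 011011✓ 011100✓ 011101✓ 011110✓ 011111✓ 100001✓ 100101✓ 100111✓ 101000✓ 110010✓ 110100✓ 110101✓ 110110✓ 111000✓ 111101✓
Round 1: -00101 -10110 -11000 -11101 0-0110✓ 0-1110✓ 0-1111✓ 00-010✓ 00-110✓ 000-10✓ 0001-0 00010- 001-10✓ 00111-✓ 01-011 01-110✓ 0100-1 011-00 011-11 0111-0✓ 0111-1✓ 01110-✓ 01111-✓ 1-0101 1-1000 100-01 1001-1 11-101 110-10 1101-0 11010-
Round 2: 0--110 0-111- 00--10 0111--
PIs = {-00101, -10110, -11000, -11101, 0--110, 0-111-, 00--10, 0001-0, 00010-, 01-011, 0100-1, 011-00, 011-11, 0111--, 1-0101, 1-1000, 100-01, 1001-1, 11-101, 110-10, 1101-0, 11010-}
Coverage chart:
  m2: 00--10 ←essential
  m4: 0001-0,00010-
  m5: -00101,00010-
  m6: 0--110,00--10,0001-0
  m10: 00--10 ←essential
  m14: 0--110,0-111-,00--10
  m15: 0-111- ←essential
  m17: 0100-1 ←essential
  m24: -11000,011-00
  m27: 01-011,011-11
  m28: 011-00,0111--
  m29: -11101,0111--
  m30: 0--110,0-111-,0111--
  m31: 0-111-,011-11,0111--
  m33: 100-01 ←essential
  m37: -00101,1-0101,100-01,1001-1
  m39: 1001-1 ←essential
  m40: 1-1000 ←essential
  m50: 110-10 ←essential
  m52: 1101-0,11010-
  m53: 1-0101,11-101,11010-
  m54: -10110,110-10,1101-0
Essential: 0-111-, 00--10, 0100-1, 1-1000, 100-01, 1001-1, 110-10

7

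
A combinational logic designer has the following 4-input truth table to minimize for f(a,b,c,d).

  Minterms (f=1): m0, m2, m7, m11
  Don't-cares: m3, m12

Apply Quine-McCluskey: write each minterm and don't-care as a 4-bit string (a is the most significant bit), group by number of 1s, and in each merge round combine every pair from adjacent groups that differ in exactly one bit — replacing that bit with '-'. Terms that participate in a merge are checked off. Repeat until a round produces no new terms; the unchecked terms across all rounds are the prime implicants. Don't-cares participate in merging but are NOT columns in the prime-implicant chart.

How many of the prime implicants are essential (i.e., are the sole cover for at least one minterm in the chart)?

3

size-2^0 implicants → 0000(✓)  0010(✓)  0011(✓)  0111(✓)  1011(✓)  1100
size-2^1 implicants → -011  0-11  00-0  001-
Unchecked terms (primes): -011, 0-11, 00-0, 001-, 1100
Minterm coverage:
  m0 ⊆ 00-0 [E]
  m2 ⊆ 00-0,001-
  m7 ⊆ 0-11 [E]
  m11 ⊆ -011 [E]
E = {-011, 0-11, 00-0}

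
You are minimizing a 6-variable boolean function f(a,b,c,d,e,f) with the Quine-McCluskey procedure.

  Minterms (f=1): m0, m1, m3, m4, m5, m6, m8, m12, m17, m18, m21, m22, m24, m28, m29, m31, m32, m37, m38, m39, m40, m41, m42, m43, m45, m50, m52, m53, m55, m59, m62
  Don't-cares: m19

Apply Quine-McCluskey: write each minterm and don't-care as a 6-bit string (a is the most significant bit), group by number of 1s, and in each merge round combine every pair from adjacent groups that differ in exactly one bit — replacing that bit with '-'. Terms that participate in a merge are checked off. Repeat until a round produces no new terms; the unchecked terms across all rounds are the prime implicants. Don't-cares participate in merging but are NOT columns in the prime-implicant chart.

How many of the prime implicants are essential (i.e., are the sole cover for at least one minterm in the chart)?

size-2^0 implicants → 000000(✓)  000001(✓)  000011(✓)  000100(✓)  000101(✓)  000110(✓)  001000(✓)  001100(✓)  010001(✓)  010010(✓)  010011(✓)  010101(✓)  010110(✓)  011000(✓)  011100(✓)  011101(✓)  011111(✓)  100000(✓)  100101(✓)  100110(✓)  100111(✓)  101000(✓)  101001(✓)  101010(✓)  101011(✓)  101101(✓)  110010(✓)  110100(✓)  110101(✓)  110111(✓)  111011(✓)  111110
size-2^1 implicants → -00000(✓)  -00101(✓)  -00110  -01000(✓)  -10010  -10101(✓)  0-0001(✓)  0-0011(✓)  0-0101(✓)  0-0110  0-1000(✓)  0-1100(✓)  00-000(✓)  00-100(✓)  000-00(✓)  000-01(✓)  0000-1(✓)  00000-(✓)  0001-0  00010-(✓)  001-00(✓)  01-101  010-01(✓)  010-10  0100-1(✓)  01001-  011-00(✓)  0111-1  01110-  1-0101(✓)  1-0111(✓)  1-1011  10-000(✓)  10-101  1001-1(✓)  10011-  101-01  1010-0(✓)  1010-1(✓)  10100-(✓)  10101-(✓)  1101-1(✓)  11010-
size-2^2 implicants → --0101  -0-000  0-0-01  0-00-1  0-1-00  00--00  000-0-  1-01-1  1010--
Unchecked terms (primes): --0101, -0-000, -00110, -10010, 0-0-01, 0-00-1, 0-0110, 0-1-00, 00--00, 000-0-, 0001-0, 01-101, 010-10, 01001-, 0111-1, 01110-, 1-01-1, 1-1011, 10-101, 10011-, 101-01, 1010--, 11010-, 111110
Minterm coverage:
  m0 ⊆ -0-000,00--00,000-0-
  m1 ⊆ 0-0-01,0-00-1,000-0-
  m3 ⊆ 0-00-1 [E]
  m4 ⊆ 00--00,000-0-,0001-0
  m5 ⊆ --0101,0-0-01,000-0-
  m6 ⊆ -00110,0-0110,0001-0
  m8 ⊆ -0-000,0-1-00,00--00
  m12 ⊆ 0-1-00,00--00
  m17 ⊆ 0-0-01,0-00-1
  m18 ⊆ -10010,010-10,01001-
  m21 ⊆ --0101,0-0-01,01-101
  m22 ⊆ 0-0110,010-10
  m24 ⊆ 0-1-00 [E]
  m28 ⊆ 0-1-00,01110-
  m29 ⊆ 01-101,0111-1,01110-
  m31 ⊆ 0111-1 [E]
  m32 ⊆ -0-000 [E]
  m37 ⊆ --0101,1-01-1,10-101
  m38 ⊆ -00110,10011-
  m39 ⊆ 1-01-1,10011-
  m40 ⊆ -0-000,1010--
  m41 ⊆ 101-01,1010--
  m42 ⊆ 1010-- [E]
  m43 ⊆ 1-1011,1010--
  m45 ⊆ 10-101,101-01
  m50 ⊆ -10010 [E]
  m52 ⊆ 11010- [E]
  m53 ⊆ --0101,1-01-1,11010-
  m55 ⊆ 1-01-1 [E]
  m59 ⊆ 1-1011 [E]
  m62 ⊆ 111110 [E]
E = {-0-000, -10010, 0-00-1, 0-1-00, 0111-1, 1-01-1, 1-1011, 1010--, 11010-, 111110}

10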